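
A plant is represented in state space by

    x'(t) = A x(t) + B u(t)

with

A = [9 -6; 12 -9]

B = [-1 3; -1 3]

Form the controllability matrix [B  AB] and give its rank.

1

AB = [[-3, 9], [-3, 9]]
Controllability matrix C = [B  AB] = [[-1, 3, -3, 9], [-1, 3, -3, 9]]
Every column of C is a scalar multiple of column 1 = [-1, -1] (multipliers 1, -3, 3, -9), so the columns span a one-dimensional space.
C ≠ 0, hence rank(C) = 1.
rank(C) = 1 < n = 2, so the pair (A, B) is not completely controllable.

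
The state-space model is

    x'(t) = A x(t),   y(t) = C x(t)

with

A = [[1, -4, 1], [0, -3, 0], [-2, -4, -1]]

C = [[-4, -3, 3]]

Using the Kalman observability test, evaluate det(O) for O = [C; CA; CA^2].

CA = [[-10, 13, -7]]
CA^2 = [[4, 29, -3]]
Observability matrix O = [C; CA; CA^2] = [[-4, -3, 3], [-10, 13, -7], [4, 29, -3]]
Expanding along the first row, det(O) = (-4)·(13·(-3) - (-7)·29) - (-3)·((-10)·(-3) - (-7)·4) + 3·((-10)·29 - 13·4) = (-4)·164 - (-3)·58 + 3·(-342) = -1508
Since det(O) ≠ 0, rank(O) = 3 and the system is completely observable.

-1508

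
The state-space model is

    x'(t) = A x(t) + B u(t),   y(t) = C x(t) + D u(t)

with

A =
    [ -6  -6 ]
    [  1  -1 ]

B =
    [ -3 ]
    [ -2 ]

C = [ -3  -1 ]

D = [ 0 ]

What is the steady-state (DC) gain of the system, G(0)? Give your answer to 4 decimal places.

-1.0000

G(0) = C(-A)^{-1}B + D = -C A^{-1} B + D.
det A = 12, so A^{-1} = (1/12)·adj(A) = [[-1/12, 1/2], [-1/12, -1/2]]
A^{-1} B = [-3/4, 5/4]^T
C A^{-1} B = 1
G(0) = D - C A^{-1} B = 0 - (1) = -1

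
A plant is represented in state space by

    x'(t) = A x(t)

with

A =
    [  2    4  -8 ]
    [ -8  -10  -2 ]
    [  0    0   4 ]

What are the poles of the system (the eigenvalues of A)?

det(sI - A) = s^3 - (tr A)s^2 + (M11 + M22 + M33)s - det A, where Mii is the 2×2 principal minor of A obtained by deleting row i and column i.
tr A = 2 + (-10) + 4 = -4; M11 = (-10)·4 - (-2)·0 = -40 - 0 = -40; M22 = 2·4 - (-8)·0 = 8 - 0 = 8; M33 = 2·(-10) - 4·(-8) = -20 - (-32) = 12; sum of minors = -20.
det A = 2·((-10)·4 - (-2)·0) - 4·((-8)·4 - (-2)·0) + (-8)·((-8)·0 - (-10)·0) = 2·(-40) - 4·(-32) + (-8)·0 = 48.
So p(s) = det(sI - A) = s^3 + 4s^2 - 20s - 48.
Rational-root test: any integer root divides -48. Testing small divisors, s = -2 works: p(-2) = -8 + 16 + 40 + (-48) = 0, so (s + 2) is a factor.
Dividing, p(s) = (s + 2)(s^2 + 2s - 24).
Factor s^2 + 2s - 24: two numbers with sum -2 and product -24 are 4 and -6, so s^2 + 2s - 24 = (s - 4)(s + 6).
Hence p(s) = (s - 4) (s + 2) (s + 6), with roots -6, -2, 4.
At least one eigenvalue has non-negative real part, so the system is not asymptotically stable.

-6, -2, 4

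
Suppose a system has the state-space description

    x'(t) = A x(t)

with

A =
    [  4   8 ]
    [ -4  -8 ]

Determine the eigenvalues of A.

-4, 0

det(sI - A) = s^2 - (tr A)s + det A, with tr A = 4 + (-8) = -4 and det A = 4·(-8) - 8·(-4) = -32 - (-32) = 0.
So p(s) = det(sI - A) = s^2 + 4s.
Factor s^2 + 4s: two numbers with sum -4 and product 0 are 0 and -4, so s^2 + 4s = s(s + 4).
Hence p(s) = s (s + 4), with roots -4, 0.
At least one eigenvalue has non-negative real part, so the system is not asymptotically stable.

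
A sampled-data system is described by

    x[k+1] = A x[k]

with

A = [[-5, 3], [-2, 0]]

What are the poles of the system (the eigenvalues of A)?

-3, -2

det(zI - A) = z^2 - (tr A)z + det A, with tr A = (-5) + 0 = -5 and det A = (-5)·0 - 3·(-2) = 0 - (-6) = 6.
So p(z) = det(zI - A) = z^2 + 5z + 6.
Factor z^2 + 5z + 6: two numbers with sum -5 and product 6 are -2 and -3, so z^2 + 5z + 6 = (z + 2)(z + 3).
Hence p(z) = (z + 2) (z + 3), with roots -3, -2.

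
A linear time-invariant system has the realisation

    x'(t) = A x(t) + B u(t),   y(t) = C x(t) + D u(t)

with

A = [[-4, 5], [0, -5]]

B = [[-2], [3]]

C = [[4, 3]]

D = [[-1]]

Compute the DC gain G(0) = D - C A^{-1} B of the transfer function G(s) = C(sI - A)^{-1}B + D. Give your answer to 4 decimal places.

1.8000

G(0) = C(-A)^{-1}B + D = -C A^{-1} B + D.
det A = 20, so A^{-1} = (1/20)·adj(A) = [[-1/4, -1/4], [0, -1/5]]
A^{-1} B = [-1/4, -3/5]^T
C A^{-1} B = -14/5
G(0) = D - C A^{-1} B = -1 - (-14/5) = 9/5 ≈ 1.8000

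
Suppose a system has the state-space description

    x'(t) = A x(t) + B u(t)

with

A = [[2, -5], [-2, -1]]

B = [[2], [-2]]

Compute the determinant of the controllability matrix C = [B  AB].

AB = [[14], [-2]]
Controllability matrix C = [B  AB] = [[2, 14], [-2, -2]]
det(C) = 2·(-2) - 14·(-2) = -4 - (-28) = 24
Since det(C) ≠ 0, rank(C) = 2 and the system is completely controllable.

24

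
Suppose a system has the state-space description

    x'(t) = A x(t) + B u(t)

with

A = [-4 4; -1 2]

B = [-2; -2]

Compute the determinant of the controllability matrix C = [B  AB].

AB = [[0], [-2]]
Controllability matrix C = [B  AB] = [[-2, 0], [-2, -2]]
det(C) = (-2)·(-2) - 0·(-2) = 4 - 0 = 4
Since det(C) ≠ 0, rank(C) = 2 and the system is completely controllable.

4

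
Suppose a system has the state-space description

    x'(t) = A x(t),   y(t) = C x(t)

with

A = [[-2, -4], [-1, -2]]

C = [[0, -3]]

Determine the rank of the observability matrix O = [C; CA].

CA = [[3, 6]]
Observability matrix O = [C; CA] = [[0, -3], [3, 6]]
det(O) = 0·6 - (-3)·3 = 0 - (-9) = 9 ≠ 0, so rank(O) = 2.
rank(O) = 2 = n, so the pair (A, C) is completely observable.

2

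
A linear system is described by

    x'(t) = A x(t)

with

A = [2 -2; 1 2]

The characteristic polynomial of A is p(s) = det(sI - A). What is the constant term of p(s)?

6

For a 2×2 matrix, det(sI - A) = s^2 - (tr A)s + det A.
tr A = 4, det A = 6.
So p(s) = s^2 - 4s + 6.
The constant term is 6.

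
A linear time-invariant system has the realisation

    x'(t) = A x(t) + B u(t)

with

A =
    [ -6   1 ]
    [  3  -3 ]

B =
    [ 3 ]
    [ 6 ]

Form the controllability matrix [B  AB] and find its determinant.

45

AB = [[-12], [-9]]
Controllability matrix C = [B  AB] = [[3, -12], [6, -9]]
det(C) = 3·(-9) - (-12)·6 = -27 - (-72) = 45
Since det(C) ≠ 0, rank(C) = 2 and the system is completely controllable.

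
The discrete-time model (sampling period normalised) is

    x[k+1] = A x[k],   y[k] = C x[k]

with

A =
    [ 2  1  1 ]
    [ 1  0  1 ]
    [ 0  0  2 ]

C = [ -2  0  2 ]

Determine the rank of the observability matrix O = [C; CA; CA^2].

CA = [[-4, -2, 2]]
CA^2 = [[-10, -4, -2]]
Observability matrix O = [C; CA; CA^2] = [[-2, 0, 2], [-4, -2, 2], [-10, -4, -2]]
det(O) = (-2)·((-2)·(-2) - 2·(-4)) - 0·((-4)·(-2) - 2·(-10)) + 2·((-4)·(-4) - (-2)·(-10)) = (-2)·12 - 0·28 + 2·(-4) = -32 ≠ 0, so rank(O) = 3.
rank(O) = 3 = n, so the pair (A, C) is completely observable.

3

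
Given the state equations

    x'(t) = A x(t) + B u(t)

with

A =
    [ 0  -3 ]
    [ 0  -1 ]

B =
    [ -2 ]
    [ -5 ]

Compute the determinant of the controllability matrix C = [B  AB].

AB = [[15], [5]]
Controllability matrix C = [B  AB] = [[-2, 15], [-5, 5]]
det(C) = (-2)·5 - 15·(-5) = -10 - (-75) = 65
Since det(C) ≠ 0, rank(C) = 2 and the system is completely controllable.

65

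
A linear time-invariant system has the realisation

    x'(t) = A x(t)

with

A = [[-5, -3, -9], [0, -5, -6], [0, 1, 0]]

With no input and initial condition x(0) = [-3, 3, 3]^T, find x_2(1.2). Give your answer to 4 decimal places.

-1.4395

det(sI - A) = s^3 - (tr A)s^2 + (M11 + M22 + M33)s - det A, where Mii is the 2×2 principal minor of A obtained by deleting row i and column i.
tr A = (-5) + (-5) + 0 = -10; M11 = (-5)·0 - (-6)·1 = 0 - (-6) = 6; M22 = (-5)·0 - (-9)·0 = 0 - 0 = 0; M33 = (-5)·(-5) - (-3)·0 = 25 - 0 = 25; sum of minors = 31.
det A = (-5)·((-5)·0 - (-6)·1) - (-3)·(0·0 - (-6)·0) + (-9)·(0·1 - (-5)·0) = (-5)·6 - (-3)·0 + (-9)·0 = -30.
So p(s) = det(sI - A) = s^3 + 10s^2 + 31s + 30.
Rational-root test: any integer root divides 30. Testing small divisors, s = -2 works: p(-2) = -8 + 40 + (-62) + 30 = 0, so (s + 2) is a factor.
Dividing, p(s) = (s + 2)(s^2 + 8s + 15).
Factor s^2 + 8s + 15: two numbers with sum -8 and product 15 are -3 and -5, so s^2 + 8s + 15 = (s + 3)(s + 5).
Hence p(s) = (s + 2) (s + 3) (s + 5), with roots -5, -3, -2.
The eigenvalues -5, -3, -2 are distinct and real, so A is diagonalisable and x(t) = e^{At} x(0) = V diag(e^{λ_i t}) V^{-1} x(0), where the columns of V are the eigenvectors.
λ = -5: A - (-5)I = [[0, -3, -9], [0, 0, -6], [0, 1, 5]]. v must be orthogonal to every row; (row 1) × (row 2) = [18, 0, 0], so take v_1 = [1, 0, 0]^T.
λ = -3: A - (-3)I = [[-2, -3, -9], [0, -2, -6], [0, 1, 3]]. v must be orthogonal to every row; (row 1) × (row 2) = [0, -12, 4], so take v_2 = [0, 3, -1]^T.
λ = -2: A - (-2)I = [[-3, -3, -9], [0, -3, -6], [0, 1, 2]]. v must be orthogonal to every row; (row 1) × (row 2) = [-9, -18, 9], so take v_3 = [-1, -2, 1]^T.
V = [v_1 v_2 v_3] = [[1, 0, -1], [0, 3, -2], [0, -1, 1]] has det V = 1, so V^{-1} = adj(V)/det V = [[1, 1, 3], [0, 1, 2], [0, 1, 3]].
Modal coordinates z(0) = V^{-1} x(0): 1·(-3) + 1·3 + 3·3 = 9; 0·(-3) + 1·3 + 2·3 = 9; 0·(-3) + 1·3 + 3·3 = 12; so z(0) = [9, 9, 12]^T.
x_2(t) = Σ_i (v_i)_2 · z_i(0) · e^{λ_i t} (row 2 of V times the modal terms).
x_2(1.2) = 0·9·e^{-5·1.2} + 3·9·e^{-3·1.2} + (-2)·12·e^{-2·1.2} = 0·0.002479 + 27·0.027324 + (-24)·0.090718 = -1.4395.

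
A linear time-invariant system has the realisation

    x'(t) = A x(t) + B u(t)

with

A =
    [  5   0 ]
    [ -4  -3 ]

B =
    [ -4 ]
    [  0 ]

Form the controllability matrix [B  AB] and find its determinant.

AB = [[-20], [16]]
Controllability matrix C = [B  AB] = [[-4, -20], [0, 16]]
det(C) = (-4)·16 - (-20)·0 = -64 - 0 = -64
Since det(C) ≠ 0, rank(C) = 2 and the system is completely controllable.

-64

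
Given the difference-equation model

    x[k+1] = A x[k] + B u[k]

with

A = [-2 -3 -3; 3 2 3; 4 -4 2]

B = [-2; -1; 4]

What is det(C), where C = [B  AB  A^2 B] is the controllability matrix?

AB = [[-5], [4], [4]]
A^2B = [[-14], [5], [-28]]
Controllability matrix C = [B  AB  A^2B] = [[-2, -5, -14], [-1, 4, 5], [4, 4, -28]]
Expanding along the first row, det(C) = (-2)·(4·(-28) - 5·4) - (-5)·((-1)·(-28) - 5·4) + (-14)·((-1)·4 - 4·4) = (-2)·(-132) - (-5)·8 + (-14)·(-20) = 584
Since det(C) ≠ 0, rank(C) = 3 and the system is completely controllable.

584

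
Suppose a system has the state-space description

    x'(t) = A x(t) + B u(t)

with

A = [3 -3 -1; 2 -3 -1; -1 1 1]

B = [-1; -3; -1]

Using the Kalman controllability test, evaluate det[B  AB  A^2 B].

AB = [[7], [8], [-3]]
A^2B = [[0], [-7], [-2]]
Controllability matrix C = [B  AB  A^2B] = [[-1, 7, 0], [-3, 8, -7], [-1, -3, -2]]
Expanding along the first row, det(C) = (-1)·(8·(-2) - (-7)·(-3)) - 7·((-3)·(-2) - (-7)·(-1)) + 0·((-3)·(-3) - 8·(-1)) = (-1)·(-37) - 7·(-1) + 0·17 = 44
Since det(C) ≠ 0, rank(C) = 3 and the system is completely controllable.

44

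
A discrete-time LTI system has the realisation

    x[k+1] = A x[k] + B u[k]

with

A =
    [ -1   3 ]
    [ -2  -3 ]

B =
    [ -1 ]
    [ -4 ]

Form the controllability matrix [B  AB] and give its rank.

AB = [[-11], [14]]
Controllability matrix C = [B  AB] = [[-1, -11], [-4, 14]]
det(C) = (-1)·14 - (-11)·(-4) = -14 - 44 = -58 ≠ 0, so rank(C) = 2.
rank(C) = 2 = n, so the pair (A, B) is completely controllable.

2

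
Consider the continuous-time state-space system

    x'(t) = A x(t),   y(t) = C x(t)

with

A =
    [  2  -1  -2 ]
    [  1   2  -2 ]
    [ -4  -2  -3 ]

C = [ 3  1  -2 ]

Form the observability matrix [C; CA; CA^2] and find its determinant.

CA = [[15, 3, -2]]
CA^2 = [[41, -5, -30]]
Observability matrix O = [C; CA; CA^2] = [[3, 1, -2], [15, 3, -2], [41, -5, -30]]
Expanding along the first row, det(O) = 3·(3·(-30) - (-2)·(-5)) - 1·(15·(-30) - (-2)·41) + (-2)·(15·(-5) - 3·41) = 3·(-100) - 1·(-368) + (-2)·(-198) = 464
Since det(O) ≠ 0, rank(O) = 3 and the system is completely observable.

464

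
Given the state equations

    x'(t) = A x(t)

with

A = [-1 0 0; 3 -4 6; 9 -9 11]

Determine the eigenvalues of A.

det(sI - A) = s^3 - (tr A)s^2 + (M11 + M22 + M33)s - det A, where Mii is the 2×2 principal minor of A obtained by deleting row i and column i.
tr A = (-1) + (-4) + 11 = 6; M11 = (-4)·11 - 6·(-9) = -44 - (-54) = 10; M22 = (-1)·11 - 0·9 = -11 - 0 = -11; M33 = (-1)·(-4) - 0·3 = 4 - 0 = 4; sum of minors = 3.
det A = (-1)·((-4)·11 - 6·(-9)) - 0·(3·11 - 6·9) + 0·(3·(-9) - (-4)·9) = (-1)·10 - 0·(-21) + 0·9 = -10.
So p(s) = det(sI - A) = s^3 - 6s^2 + 3s + 10.
Rational-root test: any integer root divides 10. Testing small divisors, s = -1 works: p(-1) = -1 + (-6) + (-3) + 10 = 0, so (s + 1) is a factor.
Dividing, p(s) = (s + 1)(s^2 - 7s + 10).
Factor s^2 - 7s + 10: two numbers with sum 7 and product 10 are 5 and 2, so s^2 - 7s + 10 = (s - 5)(s - 2).
Hence p(s) = (s - 5) (s - 2) (s + 1), with roots -1, 2, 5.
At least one eigenvalue has non-negative real part, so the system is not asymptotically stable.

-1, 2, 5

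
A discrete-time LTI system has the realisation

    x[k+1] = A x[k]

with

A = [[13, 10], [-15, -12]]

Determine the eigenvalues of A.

-2, 3

det(zI - A) = z^2 - (tr A)z + det A, with tr A = 13 + (-12) = 1 and det A = 13·(-12) - 10·(-15) = -156 - (-150) = -6.
So p(z) = det(zI - A) = z^2 - z - 6.
Factor z^2 - z - 6: two numbers with sum 1 and product -6 are 3 and -2, so z^2 - z - 6 = (z - 3)(z + 2).
Hence p(z) = (z - 3) (z + 2), with roots -2, 3.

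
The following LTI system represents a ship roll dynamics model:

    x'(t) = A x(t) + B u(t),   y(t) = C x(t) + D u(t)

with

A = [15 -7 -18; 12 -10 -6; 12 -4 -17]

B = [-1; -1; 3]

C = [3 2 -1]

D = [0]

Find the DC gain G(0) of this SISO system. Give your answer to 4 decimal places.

-74.5000

G(0) = C(-A)^{-1}B + D = -C A^{-1} B + D.
det A = -30, so A^{-1} = (1/-30)·adj(A) = [[-73/15, 47/30, 23/5], [-22/5, 13/10, 21/5], [-12/5, 4/5, 11/5]]
A^{-1} B = [171/10, 157/10, 41/5]^T
C A^{-1} B = 149/2
G(0) = D - C A^{-1} B = 0 - (149/2) = -149/2 ≈ -74.5000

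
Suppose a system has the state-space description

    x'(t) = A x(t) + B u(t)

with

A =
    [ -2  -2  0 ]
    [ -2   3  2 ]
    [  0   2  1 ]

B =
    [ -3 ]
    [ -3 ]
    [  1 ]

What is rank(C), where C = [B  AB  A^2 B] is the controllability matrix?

AB = [[12], [-1], [-5]]
A^2B = [[-22], [-37], [-7]]
Controllability matrix C = [B  AB  A^2B] = [[-3, 12, -22], [-3, -1, -37], [1, -5, -7]]
det(C) = (-3)·((-1)·(-7) - (-37)·(-5)) - 12·((-3)·(-7) - (-37)·1) + (-22)·((-3)·(-5) - (-1)·1) = (-3)·(-178) - 12·58 + (-22)·16 = -514 ≠ 0, so rank(C) = 3.
rank(C) = 3 = n, so the pair (A, B) is completely controllable.

3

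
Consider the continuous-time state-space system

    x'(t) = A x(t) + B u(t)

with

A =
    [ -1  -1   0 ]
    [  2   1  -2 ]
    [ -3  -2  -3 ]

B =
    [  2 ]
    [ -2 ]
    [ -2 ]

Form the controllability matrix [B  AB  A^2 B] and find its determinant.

AB = [[0], [6], [4]]
A^2B = [[-6], [-2], [-24]]
Controllability matrix C = [B  AB  A^2B] = [[2, 0, -6], [-2, 6, -2], [-2, 4, -24]]
Expanding along the first row, det(C) = 2·(6·(-24) - (-2)·4) - 0·((-2)·(-24) - (-2)·(-2)) + (-6)·((-2)·4 - 6·(-2)) = 2·(-136) - 0·44 + (-6)·4 = -296
Since det(C) ≠ 0, rank(C) = 3 and the system is completely controllable.

-296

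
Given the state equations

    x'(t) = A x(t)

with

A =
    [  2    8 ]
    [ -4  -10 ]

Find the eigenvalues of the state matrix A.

det(sI - A) = s^2 - (tr A)s + det A, with tr A = 2 + (-10) = -8 and det A = 2·(-10) - 8·(-4) = -20 - (-32) = 12.
So p(s) = det(sI - A) = s^2 + 8s + 12.
Factor s^2 + 8s + 12: two numbers with sum -8 and product 12 are -2 and -6, so s^2 + 8s + 12 = (s + 2)(s + 6).
Hence p(s) = (s + 2) (s + 6), with roots -6, -2.
All eigenvalues have negative real part, so the system is asymptotically stable.

-6, -2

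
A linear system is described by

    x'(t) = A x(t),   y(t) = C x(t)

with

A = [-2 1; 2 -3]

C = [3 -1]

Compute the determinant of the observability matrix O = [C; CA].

10

CA = [[-8, 6]]
Observability matrix O = [C; CA] = [[3, -1], [-8, 6]]
det(O) = 3·6 - (-1)·(-8) = 18 - 8 = 10
Since det(O) ≠ 0, rank(O) = 2 and the system is completely observable.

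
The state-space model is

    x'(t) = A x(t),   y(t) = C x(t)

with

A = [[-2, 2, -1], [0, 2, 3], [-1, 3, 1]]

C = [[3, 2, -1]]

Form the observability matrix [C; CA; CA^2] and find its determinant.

CA = [[-5, 7, 2]]
CA^2 = [[8, 10, 28]]
Observability matrix O = [C; CA; CA^2] = [[3, 2, -1], [-5, 7, 2], [8, 10, 28]]
Expanding along the first row, det(O) = 3·(7·28 - 2·10) - 2·((-5)·28 - 2·8) + (-1)·((-5)·10 - 7·8) = 3·176 - 2·(-156) + (-1)·(-106) = 946
Since det(O) ≠ 0, rank(O) = 3 and the system is completely observable.

946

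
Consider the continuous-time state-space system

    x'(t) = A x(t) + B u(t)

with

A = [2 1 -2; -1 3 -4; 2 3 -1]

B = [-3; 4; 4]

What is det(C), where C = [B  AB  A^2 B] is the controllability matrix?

AB = [[-10], [-1], [2]]
A^2B = [[-25], [-1], [-25]]
Controllability matrix C = [B  AB  A^2B] = [[-3, -10, -25], [4, -1, -1], [4, 2, -25]]
Expanding along the first row, det(C) = (-3)·((-1)·(-25) - (-1)·2) - (-10)·(4·(-25) - (-1)·4) + (-25)·(4·2 - (-1)·4) = (-3)·27 - (-10)·(-96) + (-25)·12 = -1341
Since det(C) ≠ 0, rank(C) = 3 and the system is completely controllable.

-1341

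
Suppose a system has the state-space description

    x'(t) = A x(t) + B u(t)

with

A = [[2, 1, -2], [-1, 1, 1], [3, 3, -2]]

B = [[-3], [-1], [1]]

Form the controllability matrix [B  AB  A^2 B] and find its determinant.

65

AB = [[-9], [3], [-14]]
A^2B = [[13], [-2], [10]]
Controllability matrix C = [B  AB  A^2B] = [[-3, -9, 13], [-1, 3, -2], [1, -14, 10]]
Expanding along the first row, det(C) = (-3)·(3·10 - (-2)·(-14)) - (-9)·((-1)·10 - (-2)·1) + 13·((-1)·(-14) - 3·1) = (-3)·2 - (-9)·(-8) + 13·11 = 65
Since det(C) ≠ 0, rank(C) = 3 and the system is completely controllable.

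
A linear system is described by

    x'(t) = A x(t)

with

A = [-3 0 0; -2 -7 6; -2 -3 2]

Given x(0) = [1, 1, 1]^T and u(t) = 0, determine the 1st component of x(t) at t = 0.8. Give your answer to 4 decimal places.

det(sI - A) = s^3 - (tr A)s^2 + (M11 + M22 + M33)s - det A, where Mii is the 2×2 principal minor of A obtained by deleting row i and column i.
tr A = (-3) + (-7) + 2 = -8; M11 = (-7)·2 - 6·(-3) = -14 - (-18) = 4; M22 = (-3)·2 - 0·(-2) = -6 - 0 = -6; M33 = (-3)·(-7) - 0·(-2) = 21 - 0 = 21; sum of minors = 19.
det A = (-3)·((-7)·2 - 6·(-3)) - 0·((-2)·2 - 6·(-2)) + 0·((-2)·(-3) - (-7)·(-2)) = (-3)·4 - 0·8 + 0·(-8) = -12.
So p(s) = det(sI - A) = s^3 + 8s^2 + 19s + 12.
Rational-root test: any integer root divides 12. Testing small divisors, s = -1 works: p(-1) = -1 + 8 + (-19) + 12 = 0, so (s + 1) is a factor.
Dividing, p(s) = (s + 1)(s^2 + 7s + 12).
Factor s^2 + 7s + 12: two numbers with sum -7 and product 12 are -3 and -4, so s^2 + 7s + 12 = (s + 3)(s + 4).
Hence p(s) = (s + 1) (s + 3) (s + 4), with roots -4, -3, -1.
The eigenvalues -4, -3, -1 are distinct and real, so A is diagonalisable and x(t) = e^{At} x(0) = V diag(e^{λ_i t}) V^{-1} x(0), where the columns of V are the eigenvectors.
λ = -4: A - (-4)I = [[1, 0, 0], [-2, -3, 6], [-2, -3, 6]]. v must be orthogonal to every row; (row 1) × (row 2) = [0, -6, -3], so take v_1 = [0, 2, 1]^T.
λ = -3: A - (-3)I = [[0, 0, 0], [-2, -4, 6], [-2, -3, 5]]. v must be orthogonal to every row; (row 2) × (row 3) = [-2, -2, -2], so take v_2 = [1, 1, 1]^T.
λ = -1: A - (-1)I = [[-2, 0, 0], [-2, -6, 6], [-2, -3, 3]]. v must be orthogonal to every row; (row 1) × (row 2) = [0, 12, 12], so take v_3 = [0, 1, 1]^T.
V = [v_1 v_2 v_3] = [[0, 1, 0], [2, 1, 1], [1, 1, 1]] has det V = -1, so V^{-1} = adj(V)/det V = [[0, 1, -1], [1, 0, 0], [-1, -1, 2]].
Modal coordinates z(0) = V^{-1} x(0): 0·1 + 1·1 + (-1)·1 = 0; 1·1 + 0·1 + 0·1 = 1; (-1)·1 + (-1)·1 + 2·1 = 0; so z(0) = [0, 1, 0]^T.
x_1(t) = Σ_i (v_i)_1 · z_i(0) · e^{λ_i t} (row 1 of V times the modal terms).
x_1(0.8) = 0·0·e^{-4·0.8} + 1·1·e^{-3·0.8} + 0·0·e^{-1·0.8} = 0·0.040762 + 1·0.090718 + 0·0.449329 = 0.0907.

0.0907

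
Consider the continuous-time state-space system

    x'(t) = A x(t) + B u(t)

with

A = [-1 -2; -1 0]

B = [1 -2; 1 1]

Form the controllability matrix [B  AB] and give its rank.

2

AB = [[-3, 0], [-1, 2]]
Controllability matrix C = [B  AB] = [[1, -2, -3, 0], [1, 1, -1, 2]]
Take the 2×2 submatrix of C formed by columns 1, 2: [[1, -2], [1, 1]]. Its determinant is 1·1 - (-2)·1 = 1 - (-2) = 3 ≠ 0.
So rank(C) ≥ 2; since C has 2 rows, rank(C) = 2.
rank(C) = 2 = n, so the pair (A, B) is completely controllable.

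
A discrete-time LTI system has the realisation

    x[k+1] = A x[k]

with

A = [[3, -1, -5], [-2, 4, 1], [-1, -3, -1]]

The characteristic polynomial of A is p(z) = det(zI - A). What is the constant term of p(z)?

50

Expand det(zI - A) for the 3×3 matrix.
p(z) = z^3 - 6z^2 + z + 50.
(Check: constant term = det(-A) = (-1)^3 det A = 50; coefficient of z^2 = -tr A = -6.)
The constant term is 50.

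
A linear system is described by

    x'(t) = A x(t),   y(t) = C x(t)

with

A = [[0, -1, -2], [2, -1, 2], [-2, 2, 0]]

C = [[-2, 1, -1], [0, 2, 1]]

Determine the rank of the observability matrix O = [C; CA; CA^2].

CA = [[4, -1, 6], [2, 0, 4]]
CA^2 = [[-14, 9, -10], [-8, 6, -4]]
Observability matrix O = [C; CA; CA^2] = [[-2, 1, -1], [0, 2, 1], [4, -1, 6], [2, 0, 4], [-14, 9, -10], [-8, 6, -4]]
Take the 3×3 submatrix of O formed by rows 1, 2, 3: [[-2, 1, -1], [0, 2, 1], [4, -1, 6]]. Its determinant is (-2)·(2·6 - 1·(-1)) - 1·(0·6 - 1·4) + (-1)·(0·(-1) - 2·4) = (-2)·13 - 1·(-4) + (-1)·(-8) = -14 ≠ 0.
So rank(O) ≥ 3; since O has 3 columns, rank(O) = 3.
rank(O) = 3 = n, so the pair (A, C) is completely observable.

3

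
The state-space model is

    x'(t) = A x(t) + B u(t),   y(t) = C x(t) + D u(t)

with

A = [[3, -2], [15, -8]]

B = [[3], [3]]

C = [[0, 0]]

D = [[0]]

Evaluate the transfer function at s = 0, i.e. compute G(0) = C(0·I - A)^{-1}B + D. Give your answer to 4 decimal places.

0.0000

G(0) = C(-A)^{-1}B + D = -C A^{-1} B + D.
det A = 6, so A^{-1} = (1/6)·adj(A) = [[-4/3, 1/3], [-5/2, 1/2]]
A^{-1} B = [-3, -6]^T
C A^{-1} B = 0
G(0) = D - C A^{-1} B = 0 - (0) = 0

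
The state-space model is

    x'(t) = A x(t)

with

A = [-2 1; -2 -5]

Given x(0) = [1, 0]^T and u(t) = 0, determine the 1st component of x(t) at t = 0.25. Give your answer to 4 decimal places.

det(sI - A) = s^2 - (tr A)s + det A, with tr A = (-2) + (-5) = -7 and det A = (-2)·(-5) - 1·(-2) = 10 - (-2) = 12.
So p(s) = det(sI - A) = s^2 + 7s + 12.
Factor s^2 + 7s + 12: two numbers with sum -7 and product 12 are -3 and -4, so s^2 + 7s + 12 = (s + 3)(s + 4).
Hence p(s) = (s + 3) (s + 4), with roots -4, -3.
The eigenvalues -4, -3 are distinct and real, so A is diagonalisable and x(t) = e^{At} x(0) = V diag(e^{λ_i t}) V^{-1} x(0), where the columns of V are the eigenvectors.
λ = -4: A - (-4)I = [[2, 1], [-2, -1]]. Row 1 gives 2·v1 + 1·v2 = 0, so take v_1 = [-1, 2]^T.
λ = -3: A - (-3)I = [[1, 1], [-2, -2]]. Row 1 gives 1·v1 + 1·v2 = 0, so take v_2 = [1, -1]^T.
V = [v_1 v_2] = [[-1, 1], [2, -1]] has det V = -1, so V^{-1} = adj(V)/det V = [[1, 1], [2, 1]].
Modal coordinates z(0) = V^{-1} x(0): 1·1 + 1·0 = 1; 2·1 + 1·0 = 2; so z(0) = [1, 2]^T.
x_1(t) = Σ_i (v_i)_1 · z_i(0) · e^{λ_i t} (row 1 of V times the modal terms).
x_1(0.25) = (-1)·1·e^{-4·0.25} + 1·2·e^{-3·0.25} = (-1)·0.367879 + 2·0.472367 = 0.5769.

0.5769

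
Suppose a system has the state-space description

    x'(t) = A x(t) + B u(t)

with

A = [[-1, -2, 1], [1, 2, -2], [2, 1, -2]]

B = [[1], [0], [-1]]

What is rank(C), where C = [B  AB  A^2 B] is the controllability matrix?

3

AB = [[-2], [3], [4]]
A^2B = [[0], [-4], [-9]]
Controllability matrix C = [B  AB  A^2B] = [[1, -2, 0], [0, 3, -4], [-1, 4, -9]]
det(C) = 1·(3·(-9) - (-4)·4) - (-2)·(0·(-9) - (-4)·(-1)) + 0·(0·4 - 3·(-1)) = 1·(-11) - (-2)·(-4) + 0·3 = -19 ≠ 0, so rank(C) = 3.
rank(C) = 3 = n, so the pair (A, B) is completely controllable.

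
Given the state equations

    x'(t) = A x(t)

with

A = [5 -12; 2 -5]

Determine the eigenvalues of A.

-1, 1

det(sI - A) = s^2 - (tr A)s + det A, with tr A = 5 + (-5) = 0 and det A = 5·(-5) - (-12)·2 = -25 - (-24) = -1.
So p(s) = det(sI - A) = s^2 - 1.
Factor s^2 - 1: two numbers with sum 0 and product -1 are 1 and -1, so s^2 - 1 = (s - 1)(s + 1).
Hence p(s) = (s - 1) (s + 1), with roots -1, 1.
At least one eigenvalue has non-negative real part, so the system is not asymptotically stable.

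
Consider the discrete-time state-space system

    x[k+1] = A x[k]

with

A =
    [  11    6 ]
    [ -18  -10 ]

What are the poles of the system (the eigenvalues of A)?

det(zI - A) = z^2 - (tr A)z + det A, with tr A = 11 + (-10) = 1 and det A = 11·(-10) - 6·(-18) = -110 - (-108) = -2.
So p(z) = det(zI - A) = z^2 - z - 2.
Factor z^2 - z - 2: two numbers with sum 1 and product -2 are 2 and -1, so z^2 - z - 2 = (z - 2)(z + 1).
Hence p(z) = (z - 2) (z + 1), with roots -1, 2.

-1, 2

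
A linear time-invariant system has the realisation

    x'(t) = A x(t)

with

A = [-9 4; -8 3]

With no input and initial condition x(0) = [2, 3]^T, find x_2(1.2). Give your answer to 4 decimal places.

0.6049

det(sI - A) = s^2 - (tr A)s + det A, with tr A = (-9) + 3 = -6 and det A = (-9)·3 - 4·(-8) = -27 - (-32) = 5.
So p(s) = det(sI - A) = s^2 + 6s + 5.
Factor s^2 + 6s + 5: two numbers with sum -6 and product 5 are -1 and -5, so s^2 + 6s + 5 = (s + 1)(s + 5).
Hence p(s) = (s + 1) (s + 5), with roots -5, -1.
The eigenvalues -5, -1 are distinct and real, so A is diagonalisable and x(t) = e^{At} x(0) = V diag(e^{λ_i t}) V^{-1} x(0), where the columns of V are the eigenvectors.
λ = -5: A - (-5)I = [[-4, 4], [-8, 8]]. Row 1 gives (-4)·v1 + 4·v2 = 0, so take v_1 = [1, 1]^T.
λ = -1: A - (-1)I = [[-8, 4], [-8, 4]]. Row 1 gives (-8)·v1 + 4·v2 = 0, so take v_2 = [-1, -2]^T.
V = [v_1 v_2] = [[1, -1], [1, -2]] has det V = -1, so V^{-1} = adj(V)/det V = [[2, -1], [1, -1]].
Modal coordinates z(0) = V^{-1} x(0): 2·2 + (-1)·3 = 1; 1·2 + (-1)·3 = -1; so z(0) = [1, -1]^T.
x_2(t) = Σ_i (v_i)_2 · z_i(0) · e^{λ_i t} (row 2 of V times the modal terms).
x_2(1.2) = 1·1·e^{-5·1.2} + (-2)·(-1)·e^{-1·1.2} = 1·0.002479 + 2·0.301194 = 0.6049.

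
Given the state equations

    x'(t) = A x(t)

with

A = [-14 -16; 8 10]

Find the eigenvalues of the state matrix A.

-6, 2

det(sI - A) = s^2 - (tr A)s + det A, with tr A = (-14) + 10 = -4 and det A = (-14)·10 - (-16)·8 = -140 - (-128) = -12.
So p(s) = det(sI - A) = s^2 + 4s - 12.
Factor s^2 + 4s - 12: two numbers with sum -4 and product -12 are 2 and -6, so s^2 + 4s - 12 = (s - 2)(s + 6).
Hence p(s) = (s - 2) (s + 6), with roots -6, 2.
At least one eigenvalue has non-negative real part, so the system is not asymptotically stable.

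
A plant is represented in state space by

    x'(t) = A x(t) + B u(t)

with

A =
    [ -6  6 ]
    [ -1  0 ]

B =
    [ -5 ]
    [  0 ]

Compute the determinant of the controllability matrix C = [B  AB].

AB = [[30], [5]]
Controllability matrix C = [B  AB] = [[-5, 30], [0, 5]]
det(C) = (-5)·5 - 30·0 = -25 - 0 = -25
Since det(C) ≠ 0, rank(C) = 2 and the system is completely controllable.

-25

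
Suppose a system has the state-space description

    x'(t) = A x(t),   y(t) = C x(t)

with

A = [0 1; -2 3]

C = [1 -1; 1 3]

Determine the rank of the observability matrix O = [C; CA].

CA = [[2, -2], [-6, 10]]
Observability matrix O = [C; CA] = [[1, -1], [1, 3], [2, -2], [-6, 10]]
Take the 2×2 submatrix of O formed by rows 1, 2: [[1, -1], [1, 3]]. Its determinant is 1·3 - (-1)·1 = 3 - (-1) = 4 ≠ 0.
So rank(O) ≥ 2; since O has 2 columns, rank(O) = 2.
rank(O) = 2 = n, so the pair (A, C) is completely observable.

2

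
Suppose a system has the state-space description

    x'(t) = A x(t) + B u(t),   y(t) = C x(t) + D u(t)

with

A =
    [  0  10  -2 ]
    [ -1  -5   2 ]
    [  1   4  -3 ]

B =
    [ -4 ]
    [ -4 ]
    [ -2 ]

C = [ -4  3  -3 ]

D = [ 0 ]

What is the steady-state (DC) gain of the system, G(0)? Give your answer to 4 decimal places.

G(0) = C(-A)^{-1}B + D = -C A^{-1} B + D.
det A = -12, so A^{-1} = (1/-12)·adj(A) = [[-7/12, -11/6, -5/6], [1/12, -1/6, -1/6], [-1/12, -5/6, -5/6]]
A^{-1} B = [34/3, 2/3, 16/3]^T
C A^{-1} B = -178/3
G(0) = D - C A^{-1} B = 0 - (-178/3) = 178/3 ≈ 59.3333

59.3333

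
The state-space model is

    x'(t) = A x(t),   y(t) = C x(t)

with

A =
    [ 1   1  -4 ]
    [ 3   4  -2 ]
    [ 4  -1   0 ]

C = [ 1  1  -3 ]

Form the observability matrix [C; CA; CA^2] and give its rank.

CA = [[-8, 8, -6]]
CA^2 = [[-8, 30, 16]]
Observability matrix O = [C; CA; CA^2] = [[1, 1, -3], [-8, 8, -6], [-8, 30, 16]]
det(O) = 1·(8·16 - (-6)·30) - 1·((-8)·16 - (-6)·(-8)) + (-3)·((-8)·30 - 8·(-8)) = 1·308 - 1·(-176) + (-3)·(-176) = 1012 ≠ 0, so rank(O) = 3.
rank(O) = 3 = n, so the pair (A, C) is completely observable.

3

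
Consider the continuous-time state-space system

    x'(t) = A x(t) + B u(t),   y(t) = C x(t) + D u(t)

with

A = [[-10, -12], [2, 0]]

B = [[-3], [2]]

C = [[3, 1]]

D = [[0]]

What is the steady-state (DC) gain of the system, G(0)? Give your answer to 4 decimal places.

-2.4167

G(0) = C(-A)^{-1}B + D = -C A^{-1} B + D.
det A = 24, so A^{-1} = (1/24)·adj(A) = [[0, 1/2], [-1/12, -5/12]]
A^{-1} B = [1, -7/12]^T
C A^{-1} B = 29/12
G(0) = D - C A^{-1} B = 0 - (29/12) = -29/12 ≈ -2.4167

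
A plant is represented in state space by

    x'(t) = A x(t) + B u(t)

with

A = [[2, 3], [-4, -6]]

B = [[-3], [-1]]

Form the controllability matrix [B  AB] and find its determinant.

-63

AB = [[-9], [18]]
Controllability matrix C = [B  AB] = [[-3, -9], [-1, 18]]
det(C) = (-3)·18 - (-9)·(-1) = -54 - 9 = -63
Since det(C) ≠ 0, rank(C) = 2 and the system is completely controllable.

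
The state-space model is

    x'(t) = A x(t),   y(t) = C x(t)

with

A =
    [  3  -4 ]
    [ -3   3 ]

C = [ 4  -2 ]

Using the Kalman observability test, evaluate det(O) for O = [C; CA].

-52

CA = [[18, -22]]
Observability matrix O = [C; CA] = [[4, -2], [18, -22]]
det(O) = 4·(-22) - (-2)·18 = -88 - (-36) = -52
Since det(O) ≠ 0, rank(O) = 2 and the system is completely observable.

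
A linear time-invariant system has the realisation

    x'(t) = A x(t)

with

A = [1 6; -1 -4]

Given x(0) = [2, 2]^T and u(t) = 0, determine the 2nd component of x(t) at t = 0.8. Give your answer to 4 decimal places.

det(sI - A) = s^2 - (tr A)s + det A, with tr A = 1 + (-4) = -3 and det A = 1·(-4) - 6·(-1) = -4 - (-6) = 2.
So p(s) = det(sI - A) = s^2 + 3s + 2.
Factor s^2 + 3s + 2: two numbers with sum -3 and product 2 are -1 and -2, so s^2 + 3s + 2 = (s + 1)(s + 2).
Hence p(s) = (s + 1) (s + 2), with roots -2, -1.
The eigenvalues -2, -1 are distinct and real, so A is diagonalisable and x(t) = e^{At} x(0) = V diag(e^{λ_i t}) V^{-1} x(0), where the columns of V are the eigenvectors.
λ = -2: A - (-2)I = [[3, 6], [-1, -2]]. Row 1 gives 3·v1 + 6·v2 = 0, so take v_1 = [-2, 1]^T.
λ = -1: A - (-1)I = [[2, 6], [-1, -3]]. Row 1 gives 2·v1 + 6·v2 = 0, so take v_2 = [-3, 1]^T.
V = [v_1 v_2] = [[-2, -3], [1, 1]] has det V = 1, so V^{-1} = adj(V)/det V = [[1, 3], [-1, -2]].
Modal coordinates z(0) = V^{-1} x(0): 1·2 + 3·2 = 8; (-1)·2 + (-2)·2 = -6; so z(0) = [8, -6]^T.
x_2(t) = Σ_i (v_i)_2 · z_i(0) · e^{λ_i t} (row 2 of V times the modal terms).
x_2(0.8) = 1·8·e^{-2·0.8} + 1·(-6)·e^{-1·0.8} = 8·0.201897 + (-6)·0.449329 = -1.0808.

-1.0808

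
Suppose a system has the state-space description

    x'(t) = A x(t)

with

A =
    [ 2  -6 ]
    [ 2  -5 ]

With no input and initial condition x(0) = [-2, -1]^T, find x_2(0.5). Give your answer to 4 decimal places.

-0.6065

det(sI - A) = s^2 - (tr A)s + det A, with tr A = 2 + (-5) = -3 and det A = 2·(-5) - (-6)·2 = -10 - (-12) = 2.
So p(s) = det(sI - A) = s^2 + 3s + 2.
Factor s^2 + 3s + 2: two numbers with sum -3 and product 2 are -1 and -2, so s^2 + 3s + 2 = (s + 1)(s + 2).
Hence p(s) = (s + 1) (s + 2), with roots -2, -1.
The eigenvalues -2, -1 are distinct and real, so A is diagonalisable and x(t) = e^{At} x(0) = V diag(e^{λ_i t}) V^{-1} x(0), where the columns of V are the eigenvectors.
λ = -2: A - (-2)I = [[4, -6], [2, -3]]. Row 1 gives 4·v1 + (-6)·v2 = 0, so take v_1 = [-3, -2]^T.
λ = -1: A - (-1)I = [[3, -6], [2, -4]]. Row 1 gives 3·v1 + (-6)·v2 = 0, so take v_2 = [-2, -1]^T.
V = [v_1 v_2] = [[-3, -2], [-2, -1]] has det V = -1, so V^{-1} = adj(V)/det V = [[1, -2], [-2, 3]].
Modal coordinates z(0) = V^{-1} x(0): 1·(-2) + (-2)·(-1) = 0; (-2)·(-2) + 3·(-1) = 1; so z(0) = [0, 1]^T.
x_2(t) = Σ_i (v_i)_2 · z_i(0) · e^{λ_i t} (row 2 of V times the modal terms).
x_2(0.5) = (-2)·0·e^{-2·0.5} + (-1)·1·e^{-1·0.5} = 0·0.367879 + (-1)·0.606531 = -0.6065.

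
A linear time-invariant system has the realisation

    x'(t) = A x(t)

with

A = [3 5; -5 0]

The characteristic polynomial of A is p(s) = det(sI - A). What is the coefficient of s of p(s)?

For a 2×2 matrix, det(sI - A) = s^2 - (tr A)s + det A.
tr A = 3, det A = 25.
So p(s) = s^2 - 3s + 25.
The coefficient of s is -3.

-3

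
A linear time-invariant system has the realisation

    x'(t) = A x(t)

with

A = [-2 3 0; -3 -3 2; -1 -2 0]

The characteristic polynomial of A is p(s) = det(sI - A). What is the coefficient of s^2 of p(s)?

Expand det(sI - A) for the 3×3 matrix.
p(s) = s^3 + 5s^2 + 19s + 14.
(Check: constant term = det(-A) = (-1)^3 det A = 14; coefficient of s^2 = -tr A = 5.)
The coefficient of s^2 is 5.

5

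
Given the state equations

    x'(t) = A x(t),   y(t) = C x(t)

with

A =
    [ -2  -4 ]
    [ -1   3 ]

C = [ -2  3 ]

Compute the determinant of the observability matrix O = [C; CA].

CA = [[1, 17]]
Observability matrix O = [C; CA] = [[-2, 3], [1, 17]]
det(O) = (-2)·17 - 3·1 = -34 - 3 = -37
Since det(O) ≠ 0, rank(O) = 2 and the system is completely observable.

-37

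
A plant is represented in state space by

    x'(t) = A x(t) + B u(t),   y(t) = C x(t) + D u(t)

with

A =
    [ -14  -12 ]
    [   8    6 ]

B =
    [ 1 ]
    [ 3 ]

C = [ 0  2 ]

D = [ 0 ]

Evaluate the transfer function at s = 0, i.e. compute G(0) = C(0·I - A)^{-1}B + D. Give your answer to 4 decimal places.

8.3333

G(0) = C(-A)^{-1}B + D = -C A^{-1} B + D.
det A = 12, so A^{-1} = (1/12)·adj(A) = [[1/2, 1], [-2/3, -7/6]]
A^{-1} B = [7/2, -25/6]^T
C A^{-1} B = -25/3
G(0) = D - C A^{-1} B = 0 - (-25/3) = 25/3 ≈ 8.3333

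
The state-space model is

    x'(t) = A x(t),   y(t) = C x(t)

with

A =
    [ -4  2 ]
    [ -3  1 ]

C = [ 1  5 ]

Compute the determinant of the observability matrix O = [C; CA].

102

CA = [[-19, 7]]
Observability matrix O = [C; CA] = [[1, 5], [-19, 7]]
det(O) = 1·7 - 5·(-19) = 7 - (-95) = 102
Since det(O) ≠ 0, rank(O) = 2 and the system is completely observable.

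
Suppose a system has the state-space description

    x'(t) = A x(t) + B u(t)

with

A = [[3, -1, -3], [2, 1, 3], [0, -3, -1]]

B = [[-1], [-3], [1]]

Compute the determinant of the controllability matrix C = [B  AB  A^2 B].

AB = [[-3], [-2], [8]]
A^2B = [[-31], [16], [-2]]
Controllability matrix C = [B  AB  A^2B] = [[-1, -3, -31], [-3, -2, 16], [1, 8, -2]]
Expanding along the first row, det(C) = (-1)·((-2)·(-2) - 16·8) - (-3)·((-3)·(-2) - 16·1) + (-31)·((-3)·8 - (-2)·1) = (-1)·(-124) - (-3)·(-10) + (-31)·(-22) = 776
Since det(C) ≠ 0, rank(C) = 3 and the system is completely controllable.

776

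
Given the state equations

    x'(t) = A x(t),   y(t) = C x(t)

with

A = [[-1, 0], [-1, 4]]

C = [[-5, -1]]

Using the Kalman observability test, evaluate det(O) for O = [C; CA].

CA = [[6, -4]]
Observability matrix O = [C; CA] = [[-5, -1], [6, -4]]
det(O) = (-5)·(-4) - (-1)·6 = 20 - (-6) = 26
Since det(O) ≠ 0, rank(O) = 2 and the system is completely observable.

26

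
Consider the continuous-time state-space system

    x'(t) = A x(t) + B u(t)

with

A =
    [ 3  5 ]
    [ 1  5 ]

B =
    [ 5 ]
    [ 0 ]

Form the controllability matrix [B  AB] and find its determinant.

AB = [[15], [5]]
Controllability matrix C = [B  AB] = [[5, 15], [0, 5]]
det(C) = 5·5 - 15·0 = 25 - 0 = 25
Since det(C) ≠ 0, rank(C) = 2 and the system is completely controllable.

25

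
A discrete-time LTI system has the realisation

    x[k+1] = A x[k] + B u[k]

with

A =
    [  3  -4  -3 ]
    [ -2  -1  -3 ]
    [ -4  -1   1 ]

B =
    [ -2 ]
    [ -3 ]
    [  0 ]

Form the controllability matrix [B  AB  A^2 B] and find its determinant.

AB = [[6], [7], [11]]
A^2B = [[-43], [-52], [-20]]
Controllability matrix C = [B  AB  A^2B] = [[-2, 6, -43], [-3, 7, -52], [0, 11, -20]]
Expanding along the first row, det(C) = (-2)·(7·(-20) - (-52)·11) - 6·((-3)·(-20) - (-52)·0) + (-43)·((-3)·11 - 7·0) = (-2)·432 - 6·60 + (-43)·(-33) = 195
Since det(C) ≠ 0, rank(C) = 3 and the system is completely controllable.

195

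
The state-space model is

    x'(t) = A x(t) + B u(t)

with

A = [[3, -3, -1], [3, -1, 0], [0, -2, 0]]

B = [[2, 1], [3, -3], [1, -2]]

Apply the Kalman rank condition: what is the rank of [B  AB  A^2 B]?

3

AB = [[-4, 14], [3, 6], [-6, 6]]
A^2B = [[-15, 18], [-15, 36], [-6, -12]]
Controllability matrix C = [B  AB  A^2B] = [[2, 1, -4, 14, -15, 18], [3, -3, 3, 6, -15, 36], [1, -2, -6, 6, -6, -12]]
Take the 3×3 submatrix of C formed by columns 1, 2, 3: [[2, 1, -4], [3, -3, 3], [1, -2, -6]]. Its determinant is 2·((-3)·(-6) - 3·(-2)) - 1·(3·(-6) - 3·1) + (-4)·(3·(-2) - (-3)·1) = 2·24 - 1·(-21) + (-4)·(-3) = 81 ≠ 0.
So rank(C) ≥ 3; since C has 3 rows, rank(C) = 3.
rank(C) = 3 = n, so the pair (A, B) is completely controllable.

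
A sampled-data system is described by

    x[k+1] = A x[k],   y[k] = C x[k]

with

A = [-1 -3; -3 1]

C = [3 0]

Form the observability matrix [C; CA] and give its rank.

2

CA = [[-3, -9]]
Observability matrix O = [C; CA] = [[3, 0], [-3, -9]]
det(O) = 3·(-9) - 0·(-3) = -27 - 0 = -27 ≠ 0, so rank(O) = 2.
rank(O) = 2 = n, so the pair (A, C) is completely observable.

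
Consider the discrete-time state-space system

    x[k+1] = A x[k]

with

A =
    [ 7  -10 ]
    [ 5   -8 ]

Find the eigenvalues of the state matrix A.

-3, 2

det(zI - A) = z^2 - (tr A)z + det A, with tr A = 7 + (-8) = -1 and det A = 7·(-8) - (-10)·5 = -56 - (-50) = -6.
So p(z) = det(zI - A) = z^2 + z - 6.
Factor z^2 + z - 6: two numbers with sum -1 and product -6 are 2 and -3, so z^2 + z - 6 = (z - 2)(z + 3).
Hence p(z) = (z - 2) (z + 3), with roots -3, 2.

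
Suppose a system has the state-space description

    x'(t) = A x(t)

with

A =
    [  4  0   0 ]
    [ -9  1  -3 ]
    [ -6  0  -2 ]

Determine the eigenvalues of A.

-2, 1, 4

det(sI - A) = s^3 - (tr A)s^2 + (M11 + M22 + M33)s - det A, where Mii is the 2×2 principal minor of A obtained by deleting row i and column i.
tr A = 4 + 1 + (-2) = 3; M11 = 1·(-2) - (-3)·0 = -2 - 0 = -2; M22 = 4·(-2) - 0·(-6) = -8 - 0 = -8; M33 = 4·1 - 0·(-9) = 4 - 0 = 4; sum of minors = -6.
det A = 4·(1·(-2) - (-3)·0) - 0·((-9)·(-2) - (-3)·(-6)) + 0·((-9)·0 - 1·(-6)) = 4·(-2) - 0·0 + 0·6 = -8.
So p(s) = det(sI - A) = s^3 - 3s^2 - 6s + 8.
Rational-root test: any integer root divides 8. Testing small divisors, s = 1 works: p(1) = 1 + (-3) + (-6) + 8 = 0, so (s - 1) is a factor.
Dividing, p(s) = (s - 1)(s^2 - 2s - 8).
Factor s^2 - 2s - 8: two numbers with sum 2 and product -8 are 4 and -2, so s^2 - 2s - 8 = (s - 4)(s + 2).
Hence p(s) = (s - 4) (s - 1) (s + 2), with roots -2, 1, 4.
At least one eigenvalue has non-negative real part, so the system is not asymptotically stable.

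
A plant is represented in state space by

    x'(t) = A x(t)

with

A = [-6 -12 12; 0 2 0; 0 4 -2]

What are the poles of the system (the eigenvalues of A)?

-6, -2, 2

det(sI - A) = s^3 - (tr A)s^2 + (M11 + M22 + M33)s - det A, where Mii is the 2×2 principal minor of A obtained by deleting row i and column i.
tr A = (-6) + 2 + (-2) = -6; M11 = 2·(-2) - 0·4 = -4 - 0 = -4; M22 = (-6)·(-2) - 12·0 = 12 - 0 = 12; M33 = (-6)·2 - (-12)·0 = -12 - 0 = -12; sum of minors = -4.
det A = (-6)·(2·(-2) - 0·4) - (-12)·(0·(-2) - 0·0) + 12·(0·4 - 2·0) = (-6)·(-4) - (-12)·0 + 12·0 = 24.
So p(s) = det(sI - A) = s^3 + 6s^2 - 4s - 24.
Rational-root test: any integer root divides -24. Testing small divisors, s = -2 works: p(-2) = -8 + 24 + 8 + (-24) = 0, so (s + 2) is a factor.
Dividing, p(s) = (s + 2)(s^2 + 4s - 12).
Factor s^2 + 4s - 12: two numbers with sum -4 and product -12 are 2 and -6, so s^2 + 4s - 12 = (s - 2)(s + 6).
Hence p(s) = (s - 2) (s + 2) (s + 6), with roots -6, -2, 2.
At least one eigenvalue has non-negative real part, so the system is not asymptotically stable.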